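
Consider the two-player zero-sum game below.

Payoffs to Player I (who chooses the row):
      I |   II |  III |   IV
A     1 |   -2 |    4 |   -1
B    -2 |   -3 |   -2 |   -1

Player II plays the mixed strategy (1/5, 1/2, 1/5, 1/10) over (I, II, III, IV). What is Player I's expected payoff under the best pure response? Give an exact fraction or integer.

A: (1)·(1/5) + (-2)·(1/2) + (4)·(1/5) + (-1)·(1/10) = -1/10.
B: (-2)·(1/5) + (-3)·(1/2) + (-2)·(1/5) + (-1)·(1/10) = -12/5.
The best pure response is A with expected payoff -1/10.

-1/10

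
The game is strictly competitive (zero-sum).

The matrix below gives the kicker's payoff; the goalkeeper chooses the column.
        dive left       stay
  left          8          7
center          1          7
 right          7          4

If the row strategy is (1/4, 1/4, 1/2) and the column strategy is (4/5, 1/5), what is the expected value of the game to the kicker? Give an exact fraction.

57/10

Against (4/5, 1/5), each row's expected payoff is left: 39/5; center: 11/5; right: 32/5.
Taking the (1/4, 1/4, 1/2)-weighted average: (1/4)·(39/5) + (1/4)·(11/5) + (1/2)·(32/5) = 57/10.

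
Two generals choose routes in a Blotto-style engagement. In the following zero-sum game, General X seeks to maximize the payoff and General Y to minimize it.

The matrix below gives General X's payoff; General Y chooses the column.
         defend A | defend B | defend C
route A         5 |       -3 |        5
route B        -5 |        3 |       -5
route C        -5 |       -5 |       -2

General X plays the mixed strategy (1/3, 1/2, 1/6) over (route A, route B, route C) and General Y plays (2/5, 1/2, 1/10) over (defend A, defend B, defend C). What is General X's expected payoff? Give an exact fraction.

-19/20

Against (2/5, 1/2, 1/10), each row's expected payoff is route A: 1; route B: -1; route C: -47/10.
Taking the (1/3, 1/2, 1/6)-weighted average: (1/3)·(1) + (1/2)·(-1) + (1/6)·(-47/10) = -19/20.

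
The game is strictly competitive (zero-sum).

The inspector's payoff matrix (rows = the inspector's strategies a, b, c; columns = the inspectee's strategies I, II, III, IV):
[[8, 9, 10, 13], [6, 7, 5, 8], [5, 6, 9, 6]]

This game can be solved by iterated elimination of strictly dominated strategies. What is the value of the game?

8

Column IV is strictly dominated by I for the inspectee (8<13, 6<8, 5<6); eliminate IV.
Column II is strictly dominated by I for the inspectee (8<9, 6<7, 5<6); eliminate II.
Row c is strictly dominated by row a (8>5, 10>9); eliminate c.
Row b is strictly dominated by row a (8>6, 10>5); eliminate b.
Column III is strictly dominated by I for the inspectee (8<10); eliminate III.
Only (a, I) remains, with payoff 8.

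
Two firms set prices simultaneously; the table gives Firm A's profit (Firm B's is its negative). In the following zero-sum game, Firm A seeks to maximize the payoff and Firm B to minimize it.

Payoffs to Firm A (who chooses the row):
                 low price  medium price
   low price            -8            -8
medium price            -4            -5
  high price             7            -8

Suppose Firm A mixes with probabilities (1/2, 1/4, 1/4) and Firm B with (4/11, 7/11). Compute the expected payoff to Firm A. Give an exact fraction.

Against (4/11, 7/11), each row's expected payoff is low price: -8; medium price: -51/11; high price: -28/11.
Taking the (1/2, 1/4, 1/4)-weighted average: (1/2)·(-8) + (1/4)·(-51/11) + (1/4)·(-28/11) = -255/44.

-255/44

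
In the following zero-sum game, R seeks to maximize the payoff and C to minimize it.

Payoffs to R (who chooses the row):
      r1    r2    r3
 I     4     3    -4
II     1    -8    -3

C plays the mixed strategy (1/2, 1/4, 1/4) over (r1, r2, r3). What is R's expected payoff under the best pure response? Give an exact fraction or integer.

I: (4)·(1/2) + (3)·(1/4) + (-4)·(1/4) = 7/4.
II: (1)·(1/2) + (-8)·(1/4) + (-3)·(1/4) = -9/4.
The best pure response is I with expected payoff 7/4.

7/4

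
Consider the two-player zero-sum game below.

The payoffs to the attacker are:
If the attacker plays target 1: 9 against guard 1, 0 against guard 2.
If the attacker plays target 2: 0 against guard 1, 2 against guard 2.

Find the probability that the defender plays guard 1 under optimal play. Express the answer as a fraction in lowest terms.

Row minima are 0 and 0, so the attacker's maximin is 0; column maxima are 9 and 2, so the defender's minimax is 2. These differ, so the equilibrium is in mixed strategies.
Let the defender play guard 1 with probability q. The attacker is indifferent when 9q = 2(1−q), giving q = 2/11.

2/11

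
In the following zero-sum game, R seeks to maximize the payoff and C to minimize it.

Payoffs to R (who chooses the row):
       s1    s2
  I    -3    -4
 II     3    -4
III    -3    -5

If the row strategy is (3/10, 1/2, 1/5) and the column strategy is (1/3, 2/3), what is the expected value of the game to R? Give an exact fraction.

Against (1/3, 2/3), each row's expected payoff is I: -11/3; II: -5/3; III: -13/3.
Taking the (3/10, 1/2, 1/5)-weighted average: (3/10)·(-11/3) + (1/2)·(-5/3) + (1/5)·(-13/3) = -14/5.

-14/5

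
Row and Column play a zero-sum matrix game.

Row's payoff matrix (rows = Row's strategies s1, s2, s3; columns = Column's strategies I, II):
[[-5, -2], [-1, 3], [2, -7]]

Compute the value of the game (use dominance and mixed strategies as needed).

-1/13

Row s1 is strictly dominated by row s2, so Row never plays it.
The remaining 2×2 game on (s2, s3) × (I, II) has no saddle point. Let Row play s2 with probability p; indifference gives −p + 2(1−p) = 3p − 7(1−p), so p = 9/13.
Similarly Column's optimal q on I is 10/13, and the value is -1·(10/13) + (3)·(3/13) = -1/13.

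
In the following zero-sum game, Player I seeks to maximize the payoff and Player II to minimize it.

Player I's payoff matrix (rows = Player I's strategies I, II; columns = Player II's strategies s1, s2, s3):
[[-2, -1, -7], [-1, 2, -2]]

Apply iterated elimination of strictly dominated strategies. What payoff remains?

-2

Column s2 is strictly dominated by s1 for Player II (-2<-1, -1<2); eliminate s2.
Column s1 is strictly dominated by s3 for Player II (-7<-2, -2<-1); eliminate s1.
Row I is strictly dominated by row II (-2>-7); eliminate I.
Only (II, s3) remains, with payoff -2.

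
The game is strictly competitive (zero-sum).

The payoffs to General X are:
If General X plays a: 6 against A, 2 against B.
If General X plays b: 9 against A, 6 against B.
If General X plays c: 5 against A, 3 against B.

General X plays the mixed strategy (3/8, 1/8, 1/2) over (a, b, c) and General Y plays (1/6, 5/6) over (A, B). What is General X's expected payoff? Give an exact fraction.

167/48

Against (1/6, 5/6), each row's expected payoff is a: 8/3; b: 13/2; c: 10/3.
Taking the (3/8, 1/8, 1/2)-weighted average: (3/8)·(8/3) + (1/8)·(13/2) + (1/2)·(10/3) = 167/48.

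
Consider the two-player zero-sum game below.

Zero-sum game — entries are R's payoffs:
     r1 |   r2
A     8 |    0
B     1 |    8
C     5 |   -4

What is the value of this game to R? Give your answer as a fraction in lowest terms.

Row C is strictly dominated by row A, so R never plays it.
The remaining 2×2 game on (A, B) × (r1, r2) has no saddle point. Let R play A with probability p; indifference gives 8p + (1−p) = 8(1−p), so p = 7/15.
Similarly C's optimal q on r1 is 8/15, and the value is 8·(8/15) + (0)·(7/15) = 64/15.

64/15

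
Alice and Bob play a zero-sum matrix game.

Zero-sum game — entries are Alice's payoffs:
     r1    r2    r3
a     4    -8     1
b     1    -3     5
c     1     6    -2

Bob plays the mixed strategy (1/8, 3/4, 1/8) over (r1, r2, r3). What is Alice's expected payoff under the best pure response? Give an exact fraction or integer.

35/8

a: (4)·(1/8) + (-8)·(3/4) + (1)·(1/8) = -43/8.
b: (1)·(1/8) + (-3)·(3/4) + (5)·(1/8) = -3/2.
c: (1)·(1/8) + (6)·(3/4) + (-2)·(1/8) = 35/8.
The best pure response is c with expected payoff 35/8.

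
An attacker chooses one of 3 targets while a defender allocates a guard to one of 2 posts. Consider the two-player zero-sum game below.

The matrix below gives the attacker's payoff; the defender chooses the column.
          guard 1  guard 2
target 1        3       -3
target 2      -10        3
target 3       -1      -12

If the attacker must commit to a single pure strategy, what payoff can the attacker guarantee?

The worst-case payoff for each row is target 1: -3, target 2: -10, target 3: -12.
The best of these is -3.

-3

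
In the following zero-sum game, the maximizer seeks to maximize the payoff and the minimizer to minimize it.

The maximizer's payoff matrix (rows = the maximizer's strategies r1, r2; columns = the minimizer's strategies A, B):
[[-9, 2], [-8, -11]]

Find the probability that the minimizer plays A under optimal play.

Row minima are -9 and -11, so the maximizer's maximin is -9; column maxima are -8 and 2, so the minimizer's minimax is -8. These differ, so the equilibrium is in mixed strategies.
Let the minimizer play A with probability q. The maximizer is indifferent when −9q + 2(1−q) = −8q − 11(1−q), giving q = 13/14.

13/14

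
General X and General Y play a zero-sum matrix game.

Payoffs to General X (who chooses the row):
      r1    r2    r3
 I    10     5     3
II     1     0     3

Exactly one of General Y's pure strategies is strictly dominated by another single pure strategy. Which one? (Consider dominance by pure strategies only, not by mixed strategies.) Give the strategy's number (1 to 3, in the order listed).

1

General Y prefers columns that give General X less. Compare r1 with r2: 5 < 10, 0 < 1.
So r2 strictly dominates r1 for General Y; r1 is strictly dominated.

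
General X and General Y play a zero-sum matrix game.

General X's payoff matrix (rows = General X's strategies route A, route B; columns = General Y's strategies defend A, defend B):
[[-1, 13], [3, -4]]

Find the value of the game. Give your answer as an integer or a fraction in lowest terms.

5/3

Row minima are -1 and -4, so General X's maximin is -1; column maxima are 3 and 13, so General Y's minimax is 3. These differ, so the equilibrium is in mixed strategies.
Let General X play route A with probability p. General Y is indifferent when −p + 3(1−p) = 13p − 4(1−p), giving p = 1/3.
Let General Y play defend A with probability q. General X is indifferent when −q + 13(1−q) = 3q − 4(1−q), giving q = 17/21.
The value is -1·(17/21) + (13)·(4/21) = 5/3.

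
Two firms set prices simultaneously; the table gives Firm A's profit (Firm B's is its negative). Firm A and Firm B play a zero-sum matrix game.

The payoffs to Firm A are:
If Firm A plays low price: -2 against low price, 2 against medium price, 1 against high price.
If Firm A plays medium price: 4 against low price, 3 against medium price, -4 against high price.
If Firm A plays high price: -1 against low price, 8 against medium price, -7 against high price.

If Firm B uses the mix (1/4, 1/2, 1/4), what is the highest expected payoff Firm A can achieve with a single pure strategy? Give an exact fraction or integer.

low price: (-2)·(1/4) + (2)·(1/2) + (1)·(1/4) = 3/4.
medium price: (4)·(1/4) + (3)·(1/2) + (-4)·(1/4) = 3/2.
high price: (-1)·(1/4) + (8)·(1/2) + (-7)·(1/4) = 2.
The best pure response is high price with expected payoff 2.

2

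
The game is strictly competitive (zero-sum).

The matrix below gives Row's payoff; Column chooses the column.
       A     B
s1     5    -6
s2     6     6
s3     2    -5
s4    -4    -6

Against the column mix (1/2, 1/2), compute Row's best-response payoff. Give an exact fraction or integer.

s1: (5)·(1/2) + (-6)·(1/2) = -1/2.
s2: (6)·(1/2) + (6)·(1/2) = 6.
s3: (2)·(1/2) + (-5)·(1/2) = -3/2.
s4: (-4)·(1/2) + (-6)·(1/2) = -5.
The best pure response is s2 with expected payoff 6.

6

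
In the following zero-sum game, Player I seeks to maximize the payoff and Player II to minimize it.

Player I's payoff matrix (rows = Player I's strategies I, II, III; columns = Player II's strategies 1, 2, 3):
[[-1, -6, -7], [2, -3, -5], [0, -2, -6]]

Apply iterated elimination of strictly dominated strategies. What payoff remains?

Row I is strictly dominated by row II (2>-1, -3>-6, -5>-7); eliminate I.
Column 2 is strictly dominated by 3 for Player II (-5<-3, -6<-2); eliminate 2.
Row III is strictly dominated by row II (2>0, -5>-6); eliminate III.
Column 1 is strictly dominated by 3 for Player II (-5<2); eliminate 1.
Only (II, 3) remains, with payoff -5.

-5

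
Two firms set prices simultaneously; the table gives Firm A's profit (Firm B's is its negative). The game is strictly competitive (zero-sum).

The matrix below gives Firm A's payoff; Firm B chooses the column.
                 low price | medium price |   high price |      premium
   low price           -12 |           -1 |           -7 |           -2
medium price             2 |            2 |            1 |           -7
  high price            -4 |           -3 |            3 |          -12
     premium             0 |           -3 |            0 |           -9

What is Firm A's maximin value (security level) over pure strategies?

-7

The worst-case payoff for each row is low price: -12, medium price: -7, high price: -12, premium: -9.
The best of these is -7.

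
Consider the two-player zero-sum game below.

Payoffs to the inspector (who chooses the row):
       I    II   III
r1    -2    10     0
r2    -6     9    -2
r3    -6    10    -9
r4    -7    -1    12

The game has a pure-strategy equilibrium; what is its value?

Row minima: -2, -6, -9, -7 → the inspector's maximin is -2.
Column maxima: -2, 10, 12 → the inspectee's minimax is -2.
They coincide at (r1, I), so the value is -2.

-2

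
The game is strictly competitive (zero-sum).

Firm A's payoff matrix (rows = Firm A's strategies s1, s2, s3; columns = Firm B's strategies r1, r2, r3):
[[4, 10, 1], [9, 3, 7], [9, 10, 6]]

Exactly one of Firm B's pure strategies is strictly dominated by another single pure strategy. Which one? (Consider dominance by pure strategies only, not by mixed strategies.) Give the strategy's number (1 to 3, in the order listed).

Firm B prefers columns that give Firm A less. Compare r1 with r3: 1 < 4, 7 < 9, 6 < 9.
So r3 strictly dominates r1 for Firm B; r1 is strictly dominated.

1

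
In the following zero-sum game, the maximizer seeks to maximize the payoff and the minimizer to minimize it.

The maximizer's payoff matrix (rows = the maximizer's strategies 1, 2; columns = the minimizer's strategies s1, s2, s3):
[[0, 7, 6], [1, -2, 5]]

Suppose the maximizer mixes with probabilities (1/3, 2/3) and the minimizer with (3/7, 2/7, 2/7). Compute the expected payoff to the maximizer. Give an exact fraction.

Against (3/7, 2/7, 2/7), each row's expected payoff is 1: 26/7; 2: 9/7.
Taking the (1/3, 2/3)-weighted average: (1/3)·(26/7) + (2/3)·(9/7) = 44/21.

44/21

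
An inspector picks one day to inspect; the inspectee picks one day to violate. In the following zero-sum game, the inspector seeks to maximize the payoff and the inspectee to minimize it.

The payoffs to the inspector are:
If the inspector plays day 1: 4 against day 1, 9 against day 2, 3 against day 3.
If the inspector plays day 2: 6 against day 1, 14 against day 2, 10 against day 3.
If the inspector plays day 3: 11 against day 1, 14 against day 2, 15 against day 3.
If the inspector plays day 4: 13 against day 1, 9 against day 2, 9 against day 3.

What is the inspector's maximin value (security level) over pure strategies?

The worst-case payoff for each row is day 1: 3, day 2: 6, day 3: 11, day 4: 9.
The best of these is 11.

11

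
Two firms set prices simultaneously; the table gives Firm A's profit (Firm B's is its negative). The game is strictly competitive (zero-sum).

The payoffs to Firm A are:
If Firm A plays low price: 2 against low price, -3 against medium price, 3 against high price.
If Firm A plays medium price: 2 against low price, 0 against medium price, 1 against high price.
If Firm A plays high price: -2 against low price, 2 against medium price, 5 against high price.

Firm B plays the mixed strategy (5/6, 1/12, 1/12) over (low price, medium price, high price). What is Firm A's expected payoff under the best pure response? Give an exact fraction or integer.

7/4

low price: (2)·(5/6) + (-3)·(1/12) + (3)·(1/12) = 5/3.
medium price: (2)·(5/6) + (0)·(1/12) + (1)·(1/12) = 7/4.
high price: (-2)·(5/6) + (2)·(1/12) + (5)·(1/12) = -13/12.
The best pure response is medium price with expected payoff 7/4.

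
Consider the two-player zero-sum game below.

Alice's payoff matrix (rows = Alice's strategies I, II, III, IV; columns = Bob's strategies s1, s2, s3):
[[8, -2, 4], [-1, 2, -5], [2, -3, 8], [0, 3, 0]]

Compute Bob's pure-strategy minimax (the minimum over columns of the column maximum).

The worst case (largest entry) in each column is s1: 8, s2: 3, s3: 8.
The best (smallest) of these is 3.

3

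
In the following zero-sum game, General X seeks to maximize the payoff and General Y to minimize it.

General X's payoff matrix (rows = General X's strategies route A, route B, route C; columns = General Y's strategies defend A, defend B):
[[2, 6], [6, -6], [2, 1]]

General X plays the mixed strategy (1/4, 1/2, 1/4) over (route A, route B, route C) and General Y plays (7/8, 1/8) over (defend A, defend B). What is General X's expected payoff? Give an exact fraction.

107/32

Against (7/8, 1/8), each row's expected payoff is route A: 5/2; route B: 9/2; route C: 15/8.
Taking the (1/4, 1/2, 1/4)-weighted average: (1/4)·(5/2) + (1/2)·(9/2) + (1/4)·(15/8) = 107/32.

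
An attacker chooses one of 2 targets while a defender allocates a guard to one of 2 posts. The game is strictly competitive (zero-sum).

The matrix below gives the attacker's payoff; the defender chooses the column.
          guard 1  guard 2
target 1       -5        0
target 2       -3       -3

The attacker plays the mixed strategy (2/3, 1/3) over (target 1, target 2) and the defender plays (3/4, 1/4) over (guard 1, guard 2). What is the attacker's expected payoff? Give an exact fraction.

-7/2

Against (3/4, 1/4), each row's expected payoff is target 1: -15/4; target 2: -3.
Taking the (2/3, 1/3)-weighted average: (2/3)·(-15/4) + (1/3)·(-3) = -7/2.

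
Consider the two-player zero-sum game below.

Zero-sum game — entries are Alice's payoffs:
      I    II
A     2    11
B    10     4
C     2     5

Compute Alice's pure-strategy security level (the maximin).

The worst-case payoff for each row is A: 2, B: 4, C: 2.
The best of these is 4.

4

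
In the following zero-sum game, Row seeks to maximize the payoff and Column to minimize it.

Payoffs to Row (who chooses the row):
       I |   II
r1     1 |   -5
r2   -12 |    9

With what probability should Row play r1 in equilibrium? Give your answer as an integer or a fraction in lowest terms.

7/9

Row minima are -5 and -12, so Row's maximin is -5; column maxima are 1 and 9, so Column's minimax is 1. These differ, so the equilibrium is in mixed strategies.
Let Row play r1 with probability p. Column is indifferent when p − 12(1−p) = −5p + 9(1−p), giving p = 7/9.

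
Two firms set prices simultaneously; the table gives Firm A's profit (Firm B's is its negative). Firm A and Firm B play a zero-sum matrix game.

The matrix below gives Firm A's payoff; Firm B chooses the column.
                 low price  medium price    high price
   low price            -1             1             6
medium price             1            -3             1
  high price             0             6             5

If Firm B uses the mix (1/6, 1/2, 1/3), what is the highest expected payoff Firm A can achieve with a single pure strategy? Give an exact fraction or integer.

14/3

low price: (-1)·(1/6) + (1)·(1/2) + (6)·(1/3) = 7/3.
medium price: (1)·(1/6) + (-3)·(1/2) + (1)·(1/3) = -1.
high price: (0)·(1/6) + (6)·(1/2) + (5)·(1/3) = 14/3.
The best pure response is high price with expected payoff 14/3.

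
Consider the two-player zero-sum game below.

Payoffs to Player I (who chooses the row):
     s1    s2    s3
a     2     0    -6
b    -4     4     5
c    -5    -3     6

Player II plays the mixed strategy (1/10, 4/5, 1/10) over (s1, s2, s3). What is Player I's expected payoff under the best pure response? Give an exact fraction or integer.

33/10

a: (2)·(1/10) + (0)·(4/5) + (-6)·(1/10) = -2/5.
b: (-4)·(1/10) + (4)·(4/5) + (5)·(1/10) = 33/10.
c: (-5)·(1/10) + (-3)·(4/5) + (6)·(1/10) = -23/10.
The best pure response is b with expected payoff 33/10.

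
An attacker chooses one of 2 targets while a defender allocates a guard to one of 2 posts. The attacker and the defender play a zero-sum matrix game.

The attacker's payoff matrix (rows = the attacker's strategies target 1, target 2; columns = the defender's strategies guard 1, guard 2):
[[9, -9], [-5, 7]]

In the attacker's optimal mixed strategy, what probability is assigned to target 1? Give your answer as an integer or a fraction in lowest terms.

2/5

Row minima are -9 and -5, so the attacker's maximin is -5; column maxima are 9 and 7, so the defender's minimax is 7. These differ, so the equilibrium is in mixed strategies.
Let the attacker play target 1 with probability p. The defender is indifferent when 9p − 5(1−p) = −9p + 7(1−p), giving p = 2/5.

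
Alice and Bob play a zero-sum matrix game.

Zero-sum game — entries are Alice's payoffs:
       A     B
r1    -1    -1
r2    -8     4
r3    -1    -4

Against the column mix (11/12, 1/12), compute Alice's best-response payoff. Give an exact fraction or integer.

r1: (-1)·(11/12) + (-1)·(1/12) = -1.
r2: (-8)·(11/12) + (4)·(1/12) = -7.
r3: (-1)·(11/12) + (-4)·(1/12) = -5/4.
The best pure response is r1 with expected payoff -1.

-1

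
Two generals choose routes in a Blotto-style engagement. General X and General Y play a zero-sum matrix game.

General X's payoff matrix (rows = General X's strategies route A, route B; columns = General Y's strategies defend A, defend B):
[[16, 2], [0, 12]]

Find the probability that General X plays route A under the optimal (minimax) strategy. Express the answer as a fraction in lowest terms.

Row minima are 2 and 0, so General X's maximin is 2; column maxima are 16 and 12, so General Y's minimax is 12. These differ, so the equilibrium is in mixed strategies.
Let General X play route A with probability p. General Y is indifferent when 16p = 2p + 12(1−p), giving p = 6/13.

6/13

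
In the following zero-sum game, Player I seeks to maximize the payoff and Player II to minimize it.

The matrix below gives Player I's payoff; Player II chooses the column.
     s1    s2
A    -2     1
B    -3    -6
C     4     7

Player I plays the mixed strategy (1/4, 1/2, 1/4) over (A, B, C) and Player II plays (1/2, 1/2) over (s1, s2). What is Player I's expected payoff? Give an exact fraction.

Against (1/2, 1/2), each row's expected payoff is A: -1/2; B: -9/2; C: 11/2.
Taking the (1/4, 1/2, 1/4)-weighted average: (1/4)·(-1/2) + (1/2)·(-9/2) + (1/4)·(11/2) = -1.

-1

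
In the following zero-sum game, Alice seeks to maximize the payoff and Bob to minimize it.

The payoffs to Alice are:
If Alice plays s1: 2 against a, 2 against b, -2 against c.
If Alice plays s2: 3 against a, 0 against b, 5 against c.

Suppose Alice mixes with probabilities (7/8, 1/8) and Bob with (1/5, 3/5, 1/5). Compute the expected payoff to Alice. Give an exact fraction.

Against (1/5, 3/5, 1/5), each row's expected payoff is s1: 6/5; s2: 8/5.
Taking the (7/8, 1/8)-weighted average: (7/8)·(6/5) + (1/8)·(8/5) = 5/4.

5/4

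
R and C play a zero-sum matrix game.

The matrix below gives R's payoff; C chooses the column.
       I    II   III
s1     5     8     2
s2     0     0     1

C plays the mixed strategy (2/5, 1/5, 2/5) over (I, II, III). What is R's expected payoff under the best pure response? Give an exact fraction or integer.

s1: (5)·(2/5) + (8)·(1/5) + (2)·(2/5) = 22/5.
s2: (0)·(2/5) + (0)·(1/5) + (1)·(2/5) = 2/5.
The best pure response is s1 with expected payoff 22/5.

22/5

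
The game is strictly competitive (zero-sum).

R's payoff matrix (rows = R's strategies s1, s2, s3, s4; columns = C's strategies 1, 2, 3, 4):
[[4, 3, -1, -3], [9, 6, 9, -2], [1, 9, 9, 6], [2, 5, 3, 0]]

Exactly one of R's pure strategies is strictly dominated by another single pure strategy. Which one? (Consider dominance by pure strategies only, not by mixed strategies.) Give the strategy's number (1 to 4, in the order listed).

Compare s1 with s2: 9 > 4, 6 > 3, 9 > -1, -2 > -3.
So s2 strictly dominates s1 for R; s1 is strictly dominated.

1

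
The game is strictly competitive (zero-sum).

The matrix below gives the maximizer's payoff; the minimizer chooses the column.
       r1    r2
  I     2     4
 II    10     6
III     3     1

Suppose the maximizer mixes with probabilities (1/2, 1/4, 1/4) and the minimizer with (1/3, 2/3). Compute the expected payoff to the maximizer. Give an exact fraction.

47/12

Against (1/3, 2/3), each row's expected payoff is I: 10/3; II: 22/3; III: 5/3.
Taking the (1/2, 1/4, 1/4)-weighted average: (1/2)·(10/3) + (1/4)·(22/3) + (1/4)·(5/3) = 47/12.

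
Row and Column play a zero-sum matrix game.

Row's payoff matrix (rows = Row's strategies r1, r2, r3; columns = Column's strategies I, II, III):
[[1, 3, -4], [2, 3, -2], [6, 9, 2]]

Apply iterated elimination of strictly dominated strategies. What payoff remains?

2

Row r2 is strictly dominated by row r3 (6>2, 9>3, 2>-2); eliminate r2.
Column I is strictly dominated by III for Column (-4<1, 2<6); eliminate I.
Row r1 is strictly dominated by row r3 (9>3, 2>-4); eliminate r1.
Column II is strictly dominated by III for Column (2<9); eliminate II.
Only (r3, III) remains, with payoff 2.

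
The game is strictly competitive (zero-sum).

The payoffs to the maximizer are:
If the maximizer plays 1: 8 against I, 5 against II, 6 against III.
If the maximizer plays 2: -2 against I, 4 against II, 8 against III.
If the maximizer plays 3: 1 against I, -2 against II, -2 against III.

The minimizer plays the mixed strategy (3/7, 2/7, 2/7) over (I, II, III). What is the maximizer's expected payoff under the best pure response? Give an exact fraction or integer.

46/7

1: (8)·(3/7) + (5)·(2/7) + (6)·(2/7) = 46/7.
2: (-2)·(3/7) + (4)·(2/7) + (8)·(2/7) = 18/7.
3: (1)·(3/7) + (-2)·(2/7) + (-2)·(2/7) = -5/7.
The best pure response is 1 with expected payoff 46/7.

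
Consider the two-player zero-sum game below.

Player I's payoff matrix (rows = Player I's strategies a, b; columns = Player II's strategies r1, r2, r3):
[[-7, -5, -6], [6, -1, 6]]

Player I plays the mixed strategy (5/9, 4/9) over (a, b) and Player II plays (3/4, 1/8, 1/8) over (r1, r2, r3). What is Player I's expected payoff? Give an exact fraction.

Against (3/4, 1/8, 1/8), each row's expected payoff is a: -53/8; b: 41/8.
Taking the (5/9, 4/9)-weighted average: (5/9)·(-53/8) + (4/9)·(41/8) = -101/72.

-101/72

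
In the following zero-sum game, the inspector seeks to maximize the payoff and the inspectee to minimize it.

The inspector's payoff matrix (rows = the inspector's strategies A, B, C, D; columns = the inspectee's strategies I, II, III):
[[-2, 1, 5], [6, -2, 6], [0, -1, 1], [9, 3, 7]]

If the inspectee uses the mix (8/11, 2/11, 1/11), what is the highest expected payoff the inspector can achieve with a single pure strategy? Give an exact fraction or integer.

A: (-2)·(8/11) + (1)·(2/11) + (5)·(1/11) = -9/11.
B: (6)·(8/11) + (-2)·(2/11) + (6)·(1/11) = 50/11.
C: (0)·(8/11) + (-1)·(2/11) + (1)·(1/11) = -1/11.
D: (9)·(8/11) + (3)·(2/11) + (7)·(1/11) = 85/11.
The best pure response is D with expected payoff 85/11.

85/11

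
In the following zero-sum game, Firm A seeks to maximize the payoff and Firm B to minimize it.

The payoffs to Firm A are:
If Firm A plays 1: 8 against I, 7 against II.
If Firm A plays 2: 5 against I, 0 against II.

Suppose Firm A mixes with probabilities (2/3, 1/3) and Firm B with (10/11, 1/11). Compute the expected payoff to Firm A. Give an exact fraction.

Against (10/11, 1/11), each row's expected payoff is 1: 87/11; 2: 50/11.
Taking the (2/3, 1/3)-weighted average: (2/3)·(87/11) + (1/3)·(50/11) = 224/33.

224/33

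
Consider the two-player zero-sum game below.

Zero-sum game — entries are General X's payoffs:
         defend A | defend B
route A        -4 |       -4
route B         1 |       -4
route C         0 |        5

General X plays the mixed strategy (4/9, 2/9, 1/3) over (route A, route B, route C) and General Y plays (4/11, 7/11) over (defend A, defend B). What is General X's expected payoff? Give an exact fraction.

Against (4/11, 7/11), each row's expected payoff is route A: -4; route B: -24/11; route C: 35/11.
Taking the (4/9, 2/9, 1/3)-weighted average: (4/9)·(-4) + (2/9)·(-24/11) + (1/3)·(35/11) = -119/99.

-119/99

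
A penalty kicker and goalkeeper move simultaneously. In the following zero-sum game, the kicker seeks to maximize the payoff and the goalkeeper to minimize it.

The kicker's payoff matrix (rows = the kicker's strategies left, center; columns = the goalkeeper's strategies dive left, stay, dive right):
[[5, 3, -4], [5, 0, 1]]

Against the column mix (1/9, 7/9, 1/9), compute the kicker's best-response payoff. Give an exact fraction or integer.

left: (5)·(1/9) + (3)·(7/9) + (-4)·(1/9) = 22/9.
center: (5)·(1/9) + (0)·(7/9) + (1)·(1/9) = 2/3.
The best pure response is left with expected payoff 22/9.

22/9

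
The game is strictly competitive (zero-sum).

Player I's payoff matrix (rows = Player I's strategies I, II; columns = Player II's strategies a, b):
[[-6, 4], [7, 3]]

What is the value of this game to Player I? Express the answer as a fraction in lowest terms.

Row minima are -6 and 3, so Player I's maximin is 3; column maxima are 7 and 4, so Player II's minimax is 4. These differ, so the equilibrium is in mixed strategies.
Let Player I play I with probability p. Player II is indifferent when −6p + 7(1−p) = 4p + 3(1−p), giving p = 2/7.
Let Player II play a with probability q. Player I is indifferent when −6q + 4(1−q) = 7q + 3(1−q), giving q = 1/14.
The value is -6·(1/14) + (4)·(13/14) = 23/7.

23/7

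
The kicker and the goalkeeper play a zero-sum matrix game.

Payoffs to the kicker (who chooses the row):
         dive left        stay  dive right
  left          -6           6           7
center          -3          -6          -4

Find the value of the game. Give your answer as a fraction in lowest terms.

Column dive right is strictly dominated by stay for the goalkeeper (it gives the kicker more in every row).
The remaining 2×2 game on (left, center) × (dive left, stay) has no saddle point. Let the kicker play left with probability p; indifference gives −6p − 3(1−p) = 6p − 6(1−p), so p = 1/5.
Similarly the goalkeeper's optimal q on dive left is 4/5, and the value is -6·(4/5) + (6)·(1/5) = -18/5.

-18/5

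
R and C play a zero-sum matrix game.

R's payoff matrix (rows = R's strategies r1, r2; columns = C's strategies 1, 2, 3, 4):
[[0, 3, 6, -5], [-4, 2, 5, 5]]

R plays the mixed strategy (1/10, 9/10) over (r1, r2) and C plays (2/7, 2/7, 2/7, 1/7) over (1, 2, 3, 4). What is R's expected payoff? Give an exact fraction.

Against (2/7, 2/7, 2/7, 1/7), each row's expected payoff is r1: 13/7; r2: 11/7.
Taking the (1/10, 9/10)-weighted average: (1/10)·(13/7) + (9/10)·(11/7) = 8/5.

8/5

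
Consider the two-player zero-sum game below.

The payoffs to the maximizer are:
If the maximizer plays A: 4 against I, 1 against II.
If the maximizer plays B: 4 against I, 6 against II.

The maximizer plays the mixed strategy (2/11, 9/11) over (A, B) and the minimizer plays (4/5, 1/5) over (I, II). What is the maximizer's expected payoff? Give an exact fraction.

Against (4/5, 1/5), each row's expected payoff is A: 17/5; B: 22/5.
Taking the (2/11, 9/11)-weighted average: (2/11)·(17/5) + (9/11)·(22/5) = 232/55.

232/55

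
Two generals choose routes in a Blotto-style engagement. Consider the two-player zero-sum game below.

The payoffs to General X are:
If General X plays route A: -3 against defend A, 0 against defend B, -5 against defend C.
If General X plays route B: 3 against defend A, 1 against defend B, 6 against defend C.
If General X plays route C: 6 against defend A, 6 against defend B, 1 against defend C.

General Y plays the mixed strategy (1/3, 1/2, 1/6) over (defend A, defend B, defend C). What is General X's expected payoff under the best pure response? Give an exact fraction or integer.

route A: (-3)·(1/3) + (0)·(1/2) + (-5)·(1/6) = -11/6.
route B: (3)·(1/3) + (1)·(1/2) + (6)·(1/6) = 5/2.
route C: (6)·(1/3) + (6)·(1/2) + (1)·(1/6) = 31/6.
The best pure response is route C with expected payoff 31/6.

31/6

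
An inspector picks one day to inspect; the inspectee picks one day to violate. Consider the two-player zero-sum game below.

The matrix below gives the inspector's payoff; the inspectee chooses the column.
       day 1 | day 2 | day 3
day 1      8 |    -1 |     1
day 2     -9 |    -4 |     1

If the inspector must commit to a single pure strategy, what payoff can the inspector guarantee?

-1

The worst-case payoff for each row is day 1: -1, day 2: -9.
The best of these is -1.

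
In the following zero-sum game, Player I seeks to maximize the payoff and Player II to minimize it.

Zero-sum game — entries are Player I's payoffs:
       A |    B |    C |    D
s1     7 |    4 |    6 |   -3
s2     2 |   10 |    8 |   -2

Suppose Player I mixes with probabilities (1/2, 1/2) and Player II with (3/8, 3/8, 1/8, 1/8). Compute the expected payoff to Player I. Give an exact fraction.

39/8

Against (3/8, 3/8, 1/8, 1/8), each row's expected payoff is s1: 9/2; s2: 21/4.
Taking the (1/2, 1/2)-weighted average: (1/2)·(9/2) + (1/2)·(21/4) = 39/8.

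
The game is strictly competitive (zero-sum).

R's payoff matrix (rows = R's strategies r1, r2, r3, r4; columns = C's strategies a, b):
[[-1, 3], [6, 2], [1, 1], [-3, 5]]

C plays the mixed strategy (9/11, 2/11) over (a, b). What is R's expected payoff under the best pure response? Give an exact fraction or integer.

58/11

r1: (-1)·(9/11) + (3)·(2/11) = -3/11.
r2: (6)·(9/11) + (2)·(2/11) = 58/11.
r3: (1)·(9/11) + (1)·(2/11) = 1.
r4: (-3)·(9/11) + (5)·(2/11) = -17/11.
The best pure response is r2 with expected payoff 58/11.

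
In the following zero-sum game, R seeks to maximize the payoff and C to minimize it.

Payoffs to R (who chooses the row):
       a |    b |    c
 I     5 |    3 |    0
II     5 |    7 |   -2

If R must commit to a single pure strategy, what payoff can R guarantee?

The worst-case payoff for each row is I: 0, II: -2.
The best of these is 0.

0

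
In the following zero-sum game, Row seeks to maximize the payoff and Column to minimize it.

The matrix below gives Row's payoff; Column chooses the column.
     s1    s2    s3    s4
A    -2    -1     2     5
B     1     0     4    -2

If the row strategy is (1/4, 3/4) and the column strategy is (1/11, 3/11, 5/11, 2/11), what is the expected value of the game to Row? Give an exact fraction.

Against (1/11, 3/11, 5/11, 2/11), each row's expected payoff is A: 15/11; B: 17/11.
Taking the (1/4, 3/4)-weighted average: (1/4)·(15/11) + (3/4)·(17/11) = 3/2.

3/2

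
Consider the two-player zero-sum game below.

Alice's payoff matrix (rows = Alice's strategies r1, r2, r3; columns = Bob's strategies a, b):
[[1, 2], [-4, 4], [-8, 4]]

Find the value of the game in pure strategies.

1

Row minima: 1, -4, -8 → Alice's maximin is 1.
Column maxima: 1, 4 → Bob's minimax is 1.
They coincide at (r1, a), so the value is 1.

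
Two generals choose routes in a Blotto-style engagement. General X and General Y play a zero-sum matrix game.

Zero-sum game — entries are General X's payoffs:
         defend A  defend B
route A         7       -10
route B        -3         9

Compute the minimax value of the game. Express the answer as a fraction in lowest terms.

Row minima are -10 and -3, so General X's maximin is -3; column maxima are 7 and 9, so General Y's minimax is 7. These differ, so the equilibrium is in mixed strategies.
Let General X play route A with probability p. General Y is indifferent when 7p − 3(1−p) = −10p + 9(1−p), giving p = 12/29.
Let General Y play defend A with probability q. General X is indifferent when 7q − 10(1−q) = −3q + 9(1−q), giving q = 19/29.
The value is 7·(19/29) + (-10)·(10/29) = 33/29.

33/29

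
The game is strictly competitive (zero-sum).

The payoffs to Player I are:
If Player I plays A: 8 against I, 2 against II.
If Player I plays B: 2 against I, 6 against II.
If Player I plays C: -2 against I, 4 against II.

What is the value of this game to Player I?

Row C is strictly dominated by row B, so Player I never plays it.
The remaining 2×2 game on (A, B) × (I, II) has no saddle point. Let Player I play A with probability p; indifference gives 8p + 2(1−p) = 2p + 6(1−p), so p = 2/5.
Similarly Player II's optimal q on I is 2/5, and the value is 8·(2/5) + (2)·(3/5) = 22/5.

22/5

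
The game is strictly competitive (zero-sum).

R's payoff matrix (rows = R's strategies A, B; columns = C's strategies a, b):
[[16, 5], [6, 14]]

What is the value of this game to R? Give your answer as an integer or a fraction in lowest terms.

Row minima are 5 and 6, so R's maximin is 6; column maxima are 16 and 14, so C's minimax is 14. These differ, so the equilibrium is in mixed strategies.
Let R play A with probability p. C is indifferent when 16p + 6(1−p) = 5p + 14(1−p), giving p = 8/19.
Let C play a with probability q. R is indifferent when 16q + 5(1−q) = 6q + 14(1−q), giving q = 9/19.
The value is 16·(9/19) + (5)·(10/19) = 194/19.

194/19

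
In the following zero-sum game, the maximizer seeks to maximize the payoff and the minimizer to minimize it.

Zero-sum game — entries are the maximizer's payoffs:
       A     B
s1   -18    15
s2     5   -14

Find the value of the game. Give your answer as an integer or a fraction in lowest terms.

Row minima are -18 and -14, so the maximizer's maximin is -14; column maxima are 5 and 15, so the minimizer's minimax is 5. These differ, so the equilibrium is in mixed strategies.
Let the maximizer play s1 with probability p. The minimizer is indifferent when −18p + 5(1−p) = 15p − 14(1−p), giving p = 19/52.
Let the minimizer play A with probability q. The maximizer is indifferent when −18q + 15(1−q) = 5q − 14(1−q), giving q = 29/52.
The value is -18·(29/52) + (15)·(23/52) = -177/52.

-177/52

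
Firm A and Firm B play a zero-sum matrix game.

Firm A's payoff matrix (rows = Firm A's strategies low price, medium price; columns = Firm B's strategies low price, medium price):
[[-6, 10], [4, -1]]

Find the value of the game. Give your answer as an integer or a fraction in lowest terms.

34/21

Row minima are -6 and -1, so Firm A's maximin is -1; column maxima are 4 and 10, so Firm B's minimax is 4. These differ, so the equilibrium is in mixed strategies.
Let Firm A play low price with probability p. Firm B is indifferent when −6p + 4(1−p) = 10p − (1−p), giving p = 5/21.
Let Firm B play low price with probability q. Firm A is indifferent when −6q + 10(1−q) = 4q − (1−q), giving q = 11/21.
The value is -6·(11/21) + (10)·(10/21) = 34/21.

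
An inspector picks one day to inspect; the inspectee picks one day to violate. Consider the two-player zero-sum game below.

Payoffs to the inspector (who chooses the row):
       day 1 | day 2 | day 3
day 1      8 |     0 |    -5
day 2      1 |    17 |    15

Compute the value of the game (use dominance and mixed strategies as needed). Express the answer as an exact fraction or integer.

Column day 2 is strictly dominated by day 3 for the inspectee (it gives the inspector more in every row).
The remaining 2×2 game on (day 1, day 2) × (day 1, day 3) has no saddle point. Let the inspector play day 1 with probability p; indifference gives 8p + (1−p) = −5p + 15(1−p), so p = 14/27.
Similarly the inspectee's optimal q on day 1 is 20/27, and the value is 8·(20/27) + (-5)·(7/27) = 125/27.

125/27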